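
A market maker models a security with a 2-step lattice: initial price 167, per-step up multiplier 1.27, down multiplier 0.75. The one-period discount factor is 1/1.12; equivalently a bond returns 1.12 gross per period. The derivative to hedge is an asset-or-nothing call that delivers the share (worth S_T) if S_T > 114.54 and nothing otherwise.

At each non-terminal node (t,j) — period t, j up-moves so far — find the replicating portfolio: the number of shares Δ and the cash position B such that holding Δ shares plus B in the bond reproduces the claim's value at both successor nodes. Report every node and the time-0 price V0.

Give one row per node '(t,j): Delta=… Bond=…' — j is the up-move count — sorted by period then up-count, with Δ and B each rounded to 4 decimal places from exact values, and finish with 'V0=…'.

(0,0): Delta=1.2786 Bond=-52.7584
(1,0): Delta=2.4423 Bond=-204.8431
(1,1): Delta=1.0000 Bond=0.0000
V0=160.7687

No-arbitrage ⇒ martingale measure with p* = (R−d)/(u−d) = 0.7115.
Terminal payoffs: V(2,0)=0.0000, V(2,1)=159.0675, V(2,2)=269.3543
(1,0): S=125.2500. Δ = (V_up−V_dn)/(S_up−S_dn) = (159.0675−0.0000)/(159.0675−93.9375) = 2.4423. V = [p*·159.0675 + (1−p*)·0.0000]/1.12 = 101.0559. B = V − Δ·S = -204.8431.
(1,1): S=212.0900. Δ = (V_up−V_dn)/(S_up−S_dn) = (269.3543−159.0675)/(269.3543−159.0675) = 1.0000. V = [p*·269.3543 + (1−p*)·159.0675]/1.12 = 212.0900. B = V − Δ·S = 0.0000.
(0,0): S=167.0000. Δ = (V_up−V_dn)/(S_up−S_dn) = (212.0900−101.0559)/(212.0900−125.2500) = 1.2786. V = [p*·212.0900 + (1−p*)·101.0559]/1.12 = 160.7687. B = V − Δ·S = -52.7584.
The time-0 hedge costs 160.7687, which is the no-arbitrage price.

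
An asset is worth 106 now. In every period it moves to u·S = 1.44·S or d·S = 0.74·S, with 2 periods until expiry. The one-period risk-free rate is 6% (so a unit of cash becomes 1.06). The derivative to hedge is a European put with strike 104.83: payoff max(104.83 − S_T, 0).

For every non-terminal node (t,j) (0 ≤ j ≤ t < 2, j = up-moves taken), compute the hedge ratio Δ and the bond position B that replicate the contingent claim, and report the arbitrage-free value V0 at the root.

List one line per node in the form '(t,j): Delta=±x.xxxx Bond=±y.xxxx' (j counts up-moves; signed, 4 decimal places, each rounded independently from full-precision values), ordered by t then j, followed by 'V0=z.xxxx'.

Since d<R<u, set p* = (R−d)/(u−d) = 0.4571; price each node as the discounted p*-expectation of its children.
Terminal payoffs: V(2,0)=46.7844, V(2,1)=0.0000, V(2,2)=0.0000
Node (1,0) S=78.4400: V=(p*·0.0000+(1−p*)·46.7844)/1.06=23.9597; Δ=(0.0000−46.7844)/(112.9536−58.0456)=-0.8521; B=V−Δ·S=90.7945
Node (1,1) S=152.6400: V=(p*·0.0000+(1−p*)·0.0000)/1.06=0.0000; Δ=(0.0000−0.0000)/(219.8016−112.9536)=0.0000; B=V−Δ·S=0.0000
Node (0,0) S=106.0000: V=(p*·0.0000+(1−p*)·23.9597)/1.06=12.2704; Δ=(0.0000−23.9597)/(152.6400−78.4400)=-0.3229; B=V−Δ·S=46.4985
The time-0 hedge costs 12.2704, which is the no-arbitrage price.

(0,0): Delta=-0.3229 Bond=46.4985
(1,0): Delta=-0.8521 Bond=90.7945
(1,1): Delta=0.0000 Bond=0.0000
V0=12.2704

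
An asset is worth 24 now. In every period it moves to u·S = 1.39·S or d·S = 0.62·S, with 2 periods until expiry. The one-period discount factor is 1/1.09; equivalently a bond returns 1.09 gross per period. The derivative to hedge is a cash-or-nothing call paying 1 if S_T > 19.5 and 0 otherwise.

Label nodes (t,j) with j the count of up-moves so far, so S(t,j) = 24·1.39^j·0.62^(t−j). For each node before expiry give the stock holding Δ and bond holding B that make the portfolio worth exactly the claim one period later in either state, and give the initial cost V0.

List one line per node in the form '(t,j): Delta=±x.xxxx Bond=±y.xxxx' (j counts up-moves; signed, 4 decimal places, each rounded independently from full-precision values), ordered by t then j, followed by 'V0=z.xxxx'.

The replicating-portfolio and risk-neutral prices coincide; use p* = (1.09−0.62)/(1.39−0.62) = 0.6104 for the latter.
Terminal payoffs: V(2,0)=0.0000, V(2,1)=1.0000, V(2,2)=1.0000
  t=1,j=0: stock 14.8800 → up 20.6832 (V=1.0000), down 9.2256 (V=0.0000). Price 0.5600; hedge Δ=0.0873, bond B=-0.7387.
  t=1,j=1: stock 33.3600 → up 46.3704 (V=1.0000), down 20.6832 (V=1.0000). Price 0.9174; hedge Δ=0.0000, bond B=0.9174.
  t=0,j=0: stock 24.0000 → up 33.3600 (V=0.9174), down 14.8800 (V=0.5600). Price 0.7139; hedge Δ=0.0193, bond B=0.2497.
The time-0 hedge costs 0.7139, which is the no-arbitrage price.

(0,0): Delta=0.0193 Bond=0.2497
(1,0): Delta=0.0873 Bond=-0.7387
(1,1): Delta=0.0000 Bond=0.9174
V0=0.7139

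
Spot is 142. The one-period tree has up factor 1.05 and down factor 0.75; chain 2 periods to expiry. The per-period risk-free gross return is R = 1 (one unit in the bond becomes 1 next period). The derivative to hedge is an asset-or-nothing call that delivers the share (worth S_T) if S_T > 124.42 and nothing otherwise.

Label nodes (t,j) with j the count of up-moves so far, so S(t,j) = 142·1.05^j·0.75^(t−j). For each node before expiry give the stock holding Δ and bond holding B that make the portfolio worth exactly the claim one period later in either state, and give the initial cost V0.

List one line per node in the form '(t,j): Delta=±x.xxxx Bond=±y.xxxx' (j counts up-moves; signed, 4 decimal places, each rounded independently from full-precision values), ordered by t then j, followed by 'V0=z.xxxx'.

Since d<R<u, set p* = (R−d)/(u−d) = 0.8333; price each node as the discounted p*-expectation of its children.
At expiry t=2: V(2,0)=0.0000, V(2,1)=0.0000, V(2,2)=156.5550
(1,0): S=106.5000. Δ = (V_up−V_dn)/(S_up−S_dn) = (0.0000−0.0000)/(111.8250−79.8750) = 0.0000. V = [p*·0.0000 + (1−p*)·0.0000]/1 = 0.0000. B = V − Δ·S = 0.0000.
(1,1): S=149.1000. Δ = (V_up−V_dn)/(S_up−S_dn) = (156.5550−0.0000)/(156.5550−111.8250) = 3.5000. V = [p*·156.5550 + (1−p*)·0.0000]/1 = 130.4625. B = V − Δ·S = -391.3875.
(0,0): S=142.0000. Δ = (V_up−V_dn)/(S_up−S_dn) = (130.4625−0.0000)/(149.1000−106.5000) = 3.0625. V = [p*·130.4625 + (1−p*)·0.0000]/1 = 108.7188. B = V − Δ·S = -326.1563.
The time-0 hedge costs 108.7188, which is the no-arbitrage price.

(0,0): Delta=3.0625 Bond=-326.1563
(1,0): Delta=0.0000 Bond=0.0000
(1,1): Delta=3.5000 Bond=-391.3875
V0=108.7188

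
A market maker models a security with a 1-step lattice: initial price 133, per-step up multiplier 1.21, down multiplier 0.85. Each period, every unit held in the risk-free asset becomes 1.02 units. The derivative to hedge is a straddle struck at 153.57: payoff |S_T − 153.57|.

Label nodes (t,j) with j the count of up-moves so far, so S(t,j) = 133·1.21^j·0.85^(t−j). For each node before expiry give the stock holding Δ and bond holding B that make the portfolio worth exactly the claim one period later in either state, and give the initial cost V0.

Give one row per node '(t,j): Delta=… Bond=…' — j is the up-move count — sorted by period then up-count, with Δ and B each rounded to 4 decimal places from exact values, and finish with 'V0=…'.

(0,0): Delta=-0.6926 Bond=116.4847
V0=24.3736

Since d<R<u, set p* = (R−d)/(u−d) = 0.4722; price each node as the discounted p*-expectation of its children.
At expiry t=1: V(1,0)=40.5200, V(1,1)=7.3600
Node (0,0) S=133.0000: V=(p*·7.3600+(1−p*)·40.5200)/1.02=24.3736; Δ=(7.3600−40.5200)/(160.9300−113.0500)=-0.6926; B=V−Δ·S=116.4847
Root portfolio cost Δ·133+B reproduces V0=24.3736.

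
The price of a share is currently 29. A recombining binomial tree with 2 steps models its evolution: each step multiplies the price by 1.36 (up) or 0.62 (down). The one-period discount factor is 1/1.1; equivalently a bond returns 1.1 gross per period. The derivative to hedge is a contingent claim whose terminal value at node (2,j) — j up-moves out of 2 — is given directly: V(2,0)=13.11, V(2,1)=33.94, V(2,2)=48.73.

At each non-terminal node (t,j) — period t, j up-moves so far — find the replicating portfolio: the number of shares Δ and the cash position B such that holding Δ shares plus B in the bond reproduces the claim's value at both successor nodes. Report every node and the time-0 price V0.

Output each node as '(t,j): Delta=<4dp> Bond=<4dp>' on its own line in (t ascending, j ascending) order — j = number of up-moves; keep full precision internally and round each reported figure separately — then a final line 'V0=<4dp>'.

No-arbitrage ⇒ martingale measure with p* = (R−d)/(u−d) = 0.6486.
At expiry t=2: V(2,0)=13.1100, V(2,1)=33.9400, V(2,2)=48.7300
  t=1,j=0: stock 17.9800 → up 24.4528 (V=33.9400), down 11.1476 (V=13.1100). Price 24.2012; hedge Δ=1.5656, bond B=-3.9474.
  t=1,j=1: stock 39.4400 → up 53.6384 (V=48.7300), down 24.4528 (V=33.9400). Price 39.5759; hedge Δ=0.5068, bond B=19.5894.
  t=0,j=0: stock 29.0000 → up 39.4400 (V=39.5759), down 17.9800 (V=24.2012). Price 31.0673; hedge Δ=0.7164, bond B=10.2907.
Each (Δ,B) replicates both successor values, so the strategy is self-financing and V0 is arbitrage-free.

(0,0): Delta=0.7164 Bond=10.2907
(1,0): Delta=1.5656 Bond=-3.9474
(1,1): Delta=0.5068 Bond=19.5894
V0=31.0673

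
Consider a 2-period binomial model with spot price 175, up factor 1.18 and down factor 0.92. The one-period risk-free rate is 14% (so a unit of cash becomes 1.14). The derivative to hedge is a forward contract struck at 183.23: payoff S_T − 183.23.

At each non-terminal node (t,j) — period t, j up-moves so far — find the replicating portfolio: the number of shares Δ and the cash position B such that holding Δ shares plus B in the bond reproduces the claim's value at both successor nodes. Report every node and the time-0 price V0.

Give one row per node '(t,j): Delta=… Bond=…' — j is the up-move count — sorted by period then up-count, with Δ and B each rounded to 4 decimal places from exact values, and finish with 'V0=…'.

(0,0): Delta=1.0000 Bond=-140.9895
(1,0): Delta=1.0000 Bond=-160.7281
(1,1): Delta=1.0000 Bond=-160.7281
V0=34.0105

Under the risk-neutral measure, an up-move has probability p* = (R−d)/(u−d) = 0.8462 and values discount at R = 1.14.
At expiry t=2: V(2,0)=-35.1100, V(2,1)=6.7500, V(2,2)=60.4400
(1,0): S=161.0000. Δ = (V_up−V_dn)/(S_up−S_dn) = (6.7500−-35.1100)/(189.9800−148.1200) = 1.0000. V = [p*·6.7500 + (1−p*)·-35.1100]/1.14 = 0.2719. B = V − Δ·S = -160.7281.
(1,1): S=206.5000. Δ = (V_up−V_dn)/(S_up−S_dn) = (60.4400−6.7500)/(243.6700−189.9800) = 1.0000. V = [p*·60.4400 + (1−p*)·6.7500]/1.14 = 45.7719. B = V − Δ·S = -160.7281.
(0,0): S=175.0000. Δ = (V_up−V_dn)/(S_up−S_dn) = (45.7719−0.2719)/(206.5000−161.0000) = 1.0000. V = [p*·45.7719 + (1−p*)·0.2719]/1.14 = 34.0105. B = V − Δ·S = -140.9895.
Root portfolio cost Δ·175+B reproduces V0=34.0105.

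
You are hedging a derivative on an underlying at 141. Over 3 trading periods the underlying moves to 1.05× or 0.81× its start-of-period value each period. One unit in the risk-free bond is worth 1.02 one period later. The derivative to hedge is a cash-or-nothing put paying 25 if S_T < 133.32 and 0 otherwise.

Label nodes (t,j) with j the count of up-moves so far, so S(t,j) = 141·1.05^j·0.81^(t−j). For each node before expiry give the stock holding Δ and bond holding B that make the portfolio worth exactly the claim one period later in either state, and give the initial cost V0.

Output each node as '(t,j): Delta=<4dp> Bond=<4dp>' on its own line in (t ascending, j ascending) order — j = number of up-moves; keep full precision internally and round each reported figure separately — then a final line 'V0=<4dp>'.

Risk-neutral probability p* = (R−d)/(u−d) = (1.02−0.81)/(1.05−0.81) = 0.8750.
Terminal values V(3,·): V(3,0)=25.0000, V(3,1)=25.0000, V(3,2)=25.0000, V(3,3)=0.0000
(2,0): S=92.5101. Δ = (V_up−V_dn)/(S_up−S_dn) = (25.0000−25.0000)/(97.1356−74.9332) = 0.0000. V = [p*·25.0000 + (1−p*)·25.0000]/1.02 = 24.5098. B = V − Δ·S = 24.5098.
(2,1): S=119.9205. Δ = (V_up−V_dn)/(S_up−S_dn) = (25.0000−25.0000)/(125.9165−97.1356) = 0.0000. V = [p*·25.0000 + (1−p*)·25.0000]/1.02 = 24.5098. B = V − Δ·S = 24.5098.
(2,2): S=155.4525. Δ = (V_up−V_dn)/(S_up−S_dn) = (0.0000−25.0000)/(163.2251−125.9165) = -0.6701. V = [p*·0.0000 + (1−p*)·25.0000]/1.02 = 3.0637. B = V − Δ·S = 107.2304.
(1,0): S=114.2100. Δ = (V_up−V_dn)/(S_up−S_dn) = (24.5098−24.5098)/(119.9205−92.5101) = 0.0000. V = [p*·24.5098 + (1−p*)·24.5098]/1.02 = 24.0292. B = V − Δ·S = 24.0292.
(1,1): S=148.0500. Δ = (V_up−V_dn)/(S_up−S_dn) = (3.0637−24.5098)/(155.4525−119.9205) = -0.6036. V = [p*·3.0637 + (1−p*)·24.5098]/1.02 = 5.6318. B = V − Δ·S = 94.9905.
(0,0): S=141.0000. Δ = (V_up−V_dn)/(S_up−S_dn) = (5.6318−24.0292)/(148.0500−114.2100) = -0.5437. V = [p*·5.6318 + (1−p*)·24.0292]/1.02 = 7.7760. B = V − Δ·S = 84.4317.
Self-financing check: at every node Δ·S+B equals the discounted successor values.

(0,0): Delta=-0.5437 Bond=84.4317
(1,0): Delta=0.0000 Bond=24.0292
(1,1): Delta=-0.6036 Bond=94.9905
(2,0): Delta=0.0000 Bond=24.5098
(2,1): Delta=0.0000 Bond=24.5098
(2,2): Delta=-0.6701 Bond=107.2304
V0=7.7760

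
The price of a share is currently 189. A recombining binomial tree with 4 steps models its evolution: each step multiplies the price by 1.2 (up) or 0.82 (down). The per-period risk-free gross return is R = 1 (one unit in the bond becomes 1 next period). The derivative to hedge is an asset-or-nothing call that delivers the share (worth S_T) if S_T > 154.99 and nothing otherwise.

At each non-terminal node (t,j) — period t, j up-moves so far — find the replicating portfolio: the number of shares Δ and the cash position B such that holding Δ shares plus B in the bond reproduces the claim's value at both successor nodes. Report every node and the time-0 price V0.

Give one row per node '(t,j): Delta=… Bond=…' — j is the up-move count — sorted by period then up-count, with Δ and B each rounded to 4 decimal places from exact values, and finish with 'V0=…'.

Under the risk-neutral measure, an up-move has probability p* = (R−d)/(u−d) = 0.4737 and values discount at R = 1.
At expiry t=4: V(4,0)=0.0000, V(4,1)=0.0000, V(4,2)=183.0004, V(4,3)=267.8054, V(4,4)=391.9104
(3,0): S=104.2086. Δ = (V_up−V_dn)/(S_up−S_dn) = (0.0000−0.0000)/(125.0503−85.4510) = 0.0000. V = [p*·0.0000 + (1−p*)·0.0000]/1 = 0.0000. B = V − Δ·S = 0.0000.
(3,1): S=152.5003. Δ = (V_up−V_dn)/(S_up−S_dn) = (183.0004−0.0000)/(183.0004−125.0503) = 3.1579. V = [p*·183.0004 + (1−p*)·0.0000]/1 = 86.6844. B = V − Δ·S = -394.8956.
(3,2): S=223.1712. Δ = (V_up−V_dn)/(S_up−S_dn) = (267.8054−183.0004)/(267.8054−183.0004) = 1.0000. V = [p*·267.8054 + (1−p*)·183.0004]/1 = 223.1712. B = V − Δ·S = 0.0000.
(3,3): S=326.5920. Δ = (V_up−V_dn)/(S_up−S_dn) = (391.9104−267.8054)/(391.9104−267.8054) = 1.0000. V = [p*·391.9104 + (1−p*)·267.8054]/1 = 326.5920. B = V − Δ·S = 0.0000.
(2,0): S=127.0836. Δ = (V_up−V_dn)/(S_up−S_dn) = (86.6844−0.0000)/(152.5003−104.2086) = 1.7950. V = [p*·86.6844 + (1−p*)·0.0000]/1 = 41.0610. B = V − Δ·S = -187.0558.
(2,1): S=185.9760. Δ = (V_up−V_dn)/(S_up−S_dn) = (223.1712−86.6844)/(223.1712−152.5003) = 1.9313. V = [p*·223.1712 + (1−p*)·86.6844]/1 = 151.3360. B = V − Δ·S = -207.8398.
(2,2): S=272.1600. Δ = (V_up−V_dn)/(S_up−S_dn) = (326.5920−223.1712)/(326.5920−223.1712) = 1.0000. V = [p*·326.5920 + (1−p*)·223.1712]/1 = 272.1600. B = V − Δ·S = 0.0000.
(1,0): S=154.9800. Δ = (V_up−V_dn)/(S_up−S_dn) = (151.3360−41.0610)/(185.9760−127.0836) = 1.8725. V = [p*·151.3360 + (1−p*)·41.0610]/1 = 93.2966. B = V − Δ·S = -196.9008.
(1,1): S=226.8000. Δ = (V_up−V_dn)/(S_up−S_dn) = (272.1600−151.3360)/(272.1600−185.9760) = 1.4019. V = [p*·272.1600 + (1−p*)·151.3360]/1 = 208.5684. B = V − Δ·S = -109.3894.
(0,0): S=189.0000. Δ = (V_up−V_dn)/(S_up−S_dn) = (208.5684−93.2966)/(226.8000−154.9800) = 1.6050. V = [p*·208.5684 + (1−p*)·93.2966]/1 = 147.8990. B = V − Δ·S = -155.4480.
Root portfolio cost Δ·189+B reproduces V0=147.8990.

(0,0): Delta=1.6050 Bond=-155.4480
(1,0): Delta=1.8725 Bond=-196.9008
(1,1): Delta=1.4019 Bond=-109.3894
(2,0): Delta=1.7950 Bond=-187.0558
(2,1): Delta=1.9313 Bond=-207.8398
(2,2): Delta=1.0000 Bond=0.0000
(3,0): Delta=0.0000 Bond=0.0000
(3,1): Delta=3.1579 Bond=-394.8956
(3,2): Delta=1.0000 Bond=0.0000
(3,3): Delta=1.0000 Bond=0.0000
V0=147.8990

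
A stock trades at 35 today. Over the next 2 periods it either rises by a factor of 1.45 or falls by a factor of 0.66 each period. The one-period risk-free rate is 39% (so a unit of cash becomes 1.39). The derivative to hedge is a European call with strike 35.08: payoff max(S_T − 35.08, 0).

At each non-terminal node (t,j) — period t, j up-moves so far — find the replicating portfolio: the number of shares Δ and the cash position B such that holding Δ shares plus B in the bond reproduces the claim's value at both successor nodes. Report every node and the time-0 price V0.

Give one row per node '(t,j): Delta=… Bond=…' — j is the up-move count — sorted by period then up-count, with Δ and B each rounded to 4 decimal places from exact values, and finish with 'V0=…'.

(0,0): Delta=0.9258 Bond=-15.3861
(1,0): Delta=0.0000 Bond=0.0000
(1,1): Delta=0.9605 Bond=-23.1445
V0=17.0180

Risk-neutral probability p* = (R−d)/(u−d) = (1.39−0.66)/(1.45−0.66) = 0.9241.
Terminal payoffs: V(2,0)=0.0000, V(2,1)=0.0000, V(2,2)=38.5075
Node (1,0) S=23.1000: V=(p*·0.0000+(1−p*)·0.0000)/1.39=0.0000; Δ=(0.0000−0.0000)/(33.4950−15.2460)=0.0000; B=V−Δ·S=0.0000
Node (1,1) S=50.7500: V=(p*·38.5075+(1−p*)·0.0000)/1.39=25.5992; Δ=(38.5075−0.0000)/(73.5875−33.4950)=0.9605; B=V−Δ·S=-23.1445
Node (0,0) S=35.0000: V=(p*·25.5992+(1−p*)·0.0000)/1.39=17.0180; Δ=(25.5992−0.0000)/(50.7500−23.1000)=0.9258; B=V−Δ·S=-15.3861
The time-0 hedge costs 17.0180, which is the no-arbitrage price.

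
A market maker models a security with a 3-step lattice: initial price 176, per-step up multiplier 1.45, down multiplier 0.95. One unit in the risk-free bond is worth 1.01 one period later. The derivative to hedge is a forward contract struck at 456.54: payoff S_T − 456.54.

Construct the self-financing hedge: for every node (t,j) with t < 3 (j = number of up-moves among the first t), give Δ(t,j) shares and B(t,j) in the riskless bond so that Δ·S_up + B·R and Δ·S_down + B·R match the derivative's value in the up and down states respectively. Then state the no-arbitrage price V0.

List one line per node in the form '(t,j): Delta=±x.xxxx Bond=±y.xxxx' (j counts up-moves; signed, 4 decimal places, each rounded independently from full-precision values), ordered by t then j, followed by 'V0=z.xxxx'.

(0,0): Delta=1.0000 Bond=-443.1132
(1,0): Delta=1.0000 Bond=-447.5444
(1,1): Delta=1.0000 Bond=-447.5444
(2,0): Delta=1.0000 Bond=-452.0198
(2,1): Delta=1.0000 Bond=-452.0198
(2,2): Delta=1.0000 Bond=-452.0198
V0=-267.1132

Under the risk-neutral measure, an up-move has probability p* = (R−d)/(u−d) = 0.1200 and values discount at R = 1.01.
Terminal values V(3,·): V(3,0)=-305.6420, V(3,1)=-226.2220, V(3,2)=-105.0020, V(3,3)=80.0180
  t=2,j=0: stock 158.8400 → up 230.3180 (V=-226.2220), down 150.8980 (V=-305.6420). Price -293.1798; hedge Δ=1.0000, bond B=-452.0198.
  t=2,j=1: stock 242.4400 → up 351.5380 (V=-105.0020), down 230.3180 (V=-226.2220). Price -209.5798; hedge Δ=1.0000, bond B=-452.0198.
  t=2,j=2: stock 370.0400 → up 536.5580 (V=80.0180), down 351.5380 (V=-105.0020). Price -81.9798; hedge Δ=1.0000, bond B=-452.0198.
  t=1,j=0: stock 167.2000 → up 242.4400 (V=-209.5798), down 158.8400 (V=-293.1798). Price -280.3444; hedge Δ=1.0000, bond B=-447.5444.
  t=1,j=1: stock 255.2000 → up 370.0400 (V=-81.9798), down 242.4400 (V=-209.5798). Price -192.3444; hedge Δ=1.0000, bond B=-447.5444.
  t=0,j=0: stock 176.0000 → up 255.2000 (V=-192.3444), down 167.2000 (V=-280.3444). Price -267.1132; hedge Δ=1.0000, bond B=-443.1132.
Check: Δ(0,0)·S0 + B(0,0) = -267.1132 = V0.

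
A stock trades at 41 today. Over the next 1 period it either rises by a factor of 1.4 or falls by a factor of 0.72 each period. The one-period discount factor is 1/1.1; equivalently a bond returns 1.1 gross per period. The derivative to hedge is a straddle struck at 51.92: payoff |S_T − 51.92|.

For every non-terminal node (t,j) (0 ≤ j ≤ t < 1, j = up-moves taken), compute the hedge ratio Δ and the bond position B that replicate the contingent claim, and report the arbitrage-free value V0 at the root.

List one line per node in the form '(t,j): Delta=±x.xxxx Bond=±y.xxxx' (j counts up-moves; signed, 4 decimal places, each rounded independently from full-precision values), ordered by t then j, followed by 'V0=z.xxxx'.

(0,0): Delta=-0.6069 Bond=36.6503
V0=11.7679

Risk-neutral probability p* = (R−d)/(u−d) = (1.1−0.72)/(1.4−0.72) = 0.5588.
Payoff layer (t=1): V(1,0)=22.4000, V(1,1)=5.4800
Node (0,0) S=41.0000: V=(p*·5.4800+(1−p*)·22.4000)/1.1=11.7679; Δ=(5.4800−22.4000)/(57.4000−29.5200)=-0.6069; B=V−Δ·S=36.6503
Check: Δ(0,0)·S0 + B(0,0) = 11.7679 = V0.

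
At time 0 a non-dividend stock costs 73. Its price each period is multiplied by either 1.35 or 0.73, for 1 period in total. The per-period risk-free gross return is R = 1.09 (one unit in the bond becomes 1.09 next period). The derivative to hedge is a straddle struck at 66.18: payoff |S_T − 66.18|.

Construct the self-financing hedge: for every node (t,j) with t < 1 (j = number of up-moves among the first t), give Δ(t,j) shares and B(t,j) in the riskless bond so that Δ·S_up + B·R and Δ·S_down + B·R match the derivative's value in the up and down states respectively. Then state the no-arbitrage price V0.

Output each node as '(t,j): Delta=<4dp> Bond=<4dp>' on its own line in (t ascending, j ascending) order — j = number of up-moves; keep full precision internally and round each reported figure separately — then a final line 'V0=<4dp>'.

(0,0): Delta=0.4304 Bond=-9.2166
V0=22.2027

Since d<R<u, set p* = (R−d)/(u−d) = 0.5806; price each node as the discounted p*-expectation of its children.
Terminal values V(1,·): V(1,0)=12.8900, V(1,1)=32.3700
Node (0,0) S=73.0000: V=(p*·32.3700+(1−p*)·12.8900)/1.09=22.2027; Δ=(32.3700−12.8900)/(98.5500−53.2900)=0.4304; B=V−Δ·S=-9.2166
Check: Δ(0,0)·S0 + B(0,0) = 22.2027 = V0.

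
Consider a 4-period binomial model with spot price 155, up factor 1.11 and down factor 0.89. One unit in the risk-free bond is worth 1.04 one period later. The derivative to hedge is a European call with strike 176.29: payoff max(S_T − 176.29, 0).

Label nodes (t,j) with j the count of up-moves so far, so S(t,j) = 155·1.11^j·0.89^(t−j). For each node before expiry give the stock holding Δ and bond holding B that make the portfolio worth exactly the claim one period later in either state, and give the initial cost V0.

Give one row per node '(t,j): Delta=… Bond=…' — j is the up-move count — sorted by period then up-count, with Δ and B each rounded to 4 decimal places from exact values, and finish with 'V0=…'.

The replicating-portfolio and risk-neutral prices coincide; use p* = (1.04−0.89)/(1.11−0.89) = 0.6818 for the latter.
At expiry t=4: V(4,0)=0.0000, V(4,1)=0.0000, V(4,2)=0.0000, V(4,3)=12.3747, V(4,4)=59.0109
(3,0): S=109.2702. Δ = (V_up−V_dn)/(S_up−S_dn) = (0.0000−0.0000)/(121.2899−97.2505) = 0.0000. V = [p*·0.0000 + (1−p*)·0.0000]/1.04 = 0.0000. B = V − Δ·S = 0.0000.
(3,1): S=136.2808. Δ = (V_up−V_dn)/(S_up−S_dn) = (0.0000−0.0000)/(151.2717−121.2899) = 0.0000. V = [p*·0.0000 + (1−p*)·0.0000]/1.04 = 0.0000. B = V − Δ·S = 0.0000.
(3,2): S=169.9682. Δ = (V_up−V_dn)/(S_up−S_dn) = (12.3747−0.0000)/(188.6647−151.2717) = 0.3309. V = [p*·12.3747 + (1−p*)·0.0000]/1.04 = 8.1128. B = V − Δ·S = -48.1358.
(3,3): S=211.9828. Δ = (V_up−V_dn)/(S_up−S_dn) = (59.0109−12.3747)/(235.3009−188.6647) = 1.0000. V = [p*·59.0109 + (1−p*)·12.3747]/1.04 = 42.4732. B = V − Δ·S = -169.5096.
(2,0): S=122.7755. Δ = (V_up−V_dn)/(S_up−S_dn) = (0.0000−0.0000)/(136.2808−109.2702) = 0.0000. V = [p*·0.0000 + (1−p*)·0.0000]/1.04 = 0.0000. B = V − Δ·S = 0.0000.
(2,1): S=153.1245. Δ = (V_up−V_dn)/(S_up−S_dn) = (8.1128−0.0000)/(169.9682−136.2808) = 0.2408. V = [p*·8.1128 + (1−p*)·0.0000]/1.04 = 5.3187. B = V − Δ·S = -31.5576.
(2,2): S=190.9755. Δ = (V_up−V_dn)/(S_up−S_dn) = (42.4732−8.1128)/(211.9828−169.9682) = 0.8178. V = [p*·42.4732 + (1−p*)·8.1128]/1.04 = 30.3272. B = V − Δ·S = -125.8564.
(1,0): S=137.9500. Δ = (V_up−V_dn)/(S_up−S_dn) = (5.3187−0.0000)/(153.1245−122.7755) = 0.1753. V = [p*·5.3187 + (1−p*)·0.0000]/1.04 = 3.4869. B = V − Δ·S = -20.6890.
(1,1): S=172.0500. Δ = (V_up−V_dn)/(S_up−S_dn) = (30.3272−5.3187)/(190.9755−153.1245) = 0.6607. V = [p*·30.3272 + (1−p*)·5.3187]/1.04 = 21.5096. B = V − Δ·S = -92.1656.
(0,0): S=155.0000. Δ = (V_up−V_dn)/(S_up−S_dn) = (21.5096−3.4869)/(172.0500−137.9500) = 0.5285. V = [p*·21.5096 + (1−p*)·3.4869]/1.04 = 15.1684. B = V − Δ·S = -66.7529.
Check: Δ(0,0)·S0 + B(0,0) = 15.1684 = V0.

(0,0): Delta=0.5285 Bond=-66.7529
(1,0): Delta=0.1753 Bond=-20.6890
(1,1): Delta=0.6607 Bond=-92.1656
(2,0): Delta=0.0000 Bond=0.0000
(2,1): Delta=0.2408 Bond=-31.5576
(2,2): Delta=0.8178 Bond=-125.8564
(3,0): Delta=0.0000 Bond=0.0000
(3,1): Delta=0.0000 Bond=0.0000
(3,2): Delta=0.3309 Bond=-48.1358
(3,3): Delta=1.0000 Bond=-169.5096
V0=15.1684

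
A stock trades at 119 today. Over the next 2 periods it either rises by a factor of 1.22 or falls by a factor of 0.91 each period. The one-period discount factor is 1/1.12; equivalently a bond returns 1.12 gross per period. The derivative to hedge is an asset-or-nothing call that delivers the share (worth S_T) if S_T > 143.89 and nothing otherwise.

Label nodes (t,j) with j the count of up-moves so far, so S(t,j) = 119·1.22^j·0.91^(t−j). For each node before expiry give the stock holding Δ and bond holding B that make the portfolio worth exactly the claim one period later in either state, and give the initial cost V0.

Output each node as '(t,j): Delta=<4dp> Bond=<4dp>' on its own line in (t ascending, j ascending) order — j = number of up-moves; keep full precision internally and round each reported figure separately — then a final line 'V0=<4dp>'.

Under the risk-neutral measure, an up-move has probability p* = (R−d)/(u−d) = 0.6774 and values discount at R = 1.12.
Terminal payoffs: V(2,0)=0.0000, V(2,1)=0.0000, V(2,2)=177.1196
(1,0): S=108.2900. Δ = (V_up−V_dn)/(S_up−S_dn) = (0.0000−0.0000)/(132.1138−98.5439) = 0.0000. V = [p*·0.0000 + (1−p*)·0.0000]/1.12 = 0.0000. B = V − Δ·S = 0.0000.
(1,1): S=145.1800. Δ = (V_up−V_dn)/(S_up−S_dn) = (177.1196−0.0000)/(177.1196−132.1138) = 3.9355. V = [p*·177.1196 + (1−p*)·0.0000]/1.12 = 107.1288. B = V − Δ·S = -464.2248.
(0,0): S=119.0000. Δ = (V_up−V_dn)/(S_up−S_dn) = (107.1288−0.0000)/(145.1800−108.2900) = 2.9040. V = [p*·107.1288 + (1−p*)·0.0000]/1.12 = 64.7956. B = V − Δ·S = -280.7811.
The time-0 hedge costs 64.7956, which is the no-arbitrage price.

(0,0): Delta=2.9040 Bond=-280.7811
(1,0): Delta=0.0000 Bond=0.0000
(1,1): Delta=3.9355 Bond=-464.2248
V0=64.7956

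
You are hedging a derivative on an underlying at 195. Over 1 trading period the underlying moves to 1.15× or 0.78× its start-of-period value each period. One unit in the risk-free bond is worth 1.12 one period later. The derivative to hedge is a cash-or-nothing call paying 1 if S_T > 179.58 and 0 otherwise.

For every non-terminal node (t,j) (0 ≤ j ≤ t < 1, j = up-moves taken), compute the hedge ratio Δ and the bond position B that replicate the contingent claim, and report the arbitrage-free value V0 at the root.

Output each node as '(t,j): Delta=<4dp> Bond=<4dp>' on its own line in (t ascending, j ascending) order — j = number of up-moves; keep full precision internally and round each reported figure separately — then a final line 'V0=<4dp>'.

Under the risk-neutral measure, an up-move has probability p* = (R−d)/(u−d) = 0.9189 and values discount at R = 1.12.
Payoff layer (t=1): V(1,0)=0.0000, V(1,1)=1.0000
(0,0): S=195.0000. Δ = (V_up−V_dn)/(S_up−S_dn) = (1.0000−0.0000)/(224.2500−152.1000) = 0.0139. V = [p*·1.0000 + (1−p*)·0.0000]/1.12 = 0.8205. B = V − Δ·S = -1.8822.
Root portfolio cost Δ·195+B reproduces V0=0.8205.

(0,0): Delta=0.0139 Bond=-1.8822
V0=0.8205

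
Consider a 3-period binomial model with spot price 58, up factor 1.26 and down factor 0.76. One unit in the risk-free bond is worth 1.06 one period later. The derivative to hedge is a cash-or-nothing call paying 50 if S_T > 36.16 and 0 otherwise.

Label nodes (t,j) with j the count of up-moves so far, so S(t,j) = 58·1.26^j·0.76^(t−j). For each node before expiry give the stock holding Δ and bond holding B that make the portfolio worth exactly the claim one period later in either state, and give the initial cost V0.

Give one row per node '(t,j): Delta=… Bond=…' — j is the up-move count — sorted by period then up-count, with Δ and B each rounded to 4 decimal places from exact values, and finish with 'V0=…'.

No-arbitrage ⇒ martingale measure with p* = (R−d)/(u−d) = 0.6000.
Terminal values V(3,·): V(3,0)=0.0000, V(3,1)=50.0000, V(3,2)=50.0000, V(3,3)=50.0000
Node (2,0) S=33.5008: V=(p*·50.0000+(1−p*)·0.0000)/1.06=28.3019; Δ=(50.0000−0.0000)/(42.2110−25.4606)=2.9850; B=V−Δ·S=-71.6981
Node (2,1) S=55.5408: V=(p*·50.0000+(1−p*)·50.0000)/1.06=47.1698; Δ=(50.0000−50.0000)/(69.9814−42.2110)=0.0000; B=V−Δ·S=47.1698
Node (2,2) S=92.0808: V=(p*·50.0000+(1−p*)·50.0000)/1.06=47.1698; Δ=(50.0000−50.0000)/(116.0218−69.9814)=0.0000; B=V−Δ·S=47.1698
Node (1,0) S=44.0800: V=(p*·47.1698+(1−p*)·28.3019)/1.06=37.3799; Δ=(47.1698−28.3019)/(55.5408−33.5008)=0.8561; B=V−Δ·S=-0.3560
Node (1,1) S=73.0800: V=(p*·47.1698+(1−p*)·47.1698)/1.06=44.4998; Δ=(47.1698−47.1698)/(92.0808−55.5408)=0.0000; B=V−Δ·S=44.4998
Node (0,0) S=58.0000: V=(p*·44.4998+(1−p*)·37.3799)/1.06=39.2942; Δ=(44.4998−37.3799)/(73.0800−44.0800)=0.2455; B=V−Δ·S=25.0542
Self-financing check: at every node Δ·S+B equals the discounted successor values.

(0,0): Delta=0.2455 Bond=25.0542
(1,0): Delta=0.8561 Bond=-0.3560
(1,1): Delta=0.0000 Bond=44.4998
(2,0): Delta=2.9850 Bond=-71.6981
(2,1): Delta=0.0000 Bond=47.1698
(2,2): Delta=0.0000 Bond=47.1698
V0=39.2942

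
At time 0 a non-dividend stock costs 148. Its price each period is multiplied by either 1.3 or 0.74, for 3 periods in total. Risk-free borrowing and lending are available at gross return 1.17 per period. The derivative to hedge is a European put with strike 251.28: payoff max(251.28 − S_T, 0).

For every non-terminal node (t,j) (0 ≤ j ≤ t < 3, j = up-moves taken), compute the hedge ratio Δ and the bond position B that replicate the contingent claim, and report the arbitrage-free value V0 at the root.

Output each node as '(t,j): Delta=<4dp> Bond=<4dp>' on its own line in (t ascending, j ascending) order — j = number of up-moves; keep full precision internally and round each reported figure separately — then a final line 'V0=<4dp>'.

(0,0): Delta=-0.6161 Bond=120.9541
(1,0): Delta=-1.0000 Bond=183.5634
(1,1): Delta=-0.5500 Bond=128.8044
(2,0): Delta=-1.0000 Bond=214.7692
(2,1): Delta=-1.0000 Bond=214.7692
(2,2): Delta=-0.4726 Bond=131.3317
V0=29.7746

Since d<R<u, set p* = (R−d)/(u−d) = 0.7679; price each node as the discounted p*-expectation of its children.
At expiry t=3: V(3,0)=191.3068, V(3,1)=145.9218, V(3,2)=66.1912, V(3,3)=0.0000
  t=2,j=0: stock 81.0448 → up 105.3582 (V=145.9218), down 59.9732 (V=191.3068). Price 133.7244; hedge Δ=-1.0000, bond B=214.7692.
  t=2,j=1: stock 142.3760 → up 185.0888 (V=66.1912), down 105.3582 (V=145.9218). Price 72.3932; hedge Δ=-1.0000, bond B=214.7692.
  t=2,j=2: stock 250.1200 → up 325.1560 (V=0.0000), down 185.0888 (V=66.1912). Price 13.1332; hedge Δ=-0.4726, bond B=131.3317.
  t=1,j=0: stock 109.5200 → up 142.3760 (V=72.3932), down 81.0448 (V=133.7244). Price 74.0434; hedge Δ=-1.0000, bond B=183.5634.
  t=1,j=1: stock 192.4000 → up 250.1200 (V=13.1332), down 142.3760 (V=72.3932). Price 22.9829; hedge Δ=-0.5500, bond B=128.8044.
  t=0,j=0: stock 148.0000 → up 192.4000 (V=22.9829), down 109.5200 (V=74.0434). Price 29.7746; hedge Δ=-0.6161, bond B=120.9541.
Root portfolio cost Δ·148+B reproduces V0=29.7746.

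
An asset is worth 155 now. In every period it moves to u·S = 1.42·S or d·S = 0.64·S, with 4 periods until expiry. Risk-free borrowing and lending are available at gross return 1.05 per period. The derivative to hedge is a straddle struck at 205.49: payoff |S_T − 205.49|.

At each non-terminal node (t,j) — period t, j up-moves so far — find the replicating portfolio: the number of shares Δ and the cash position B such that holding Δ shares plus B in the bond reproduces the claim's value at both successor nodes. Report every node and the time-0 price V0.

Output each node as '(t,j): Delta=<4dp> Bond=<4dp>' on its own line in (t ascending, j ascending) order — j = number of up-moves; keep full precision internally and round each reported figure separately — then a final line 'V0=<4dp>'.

No-arbitrage ⇒ martingale measure with p* = (R−d)/(u−d) = 0.5256.
Terminal payoffs: V(4,0)=179.4853, V(4,1)=147.7921, V(4,2)=77.4728, V(4,3)=78.5482, V(4,4)=424.7197
Node (3,0) S=40.6323: V=(p*·147.7921+(1−p*)·179.4853)/1.05=155.0724; Δ=(147.7921−179.4853)/(57.6979−26.0047)=-1.0000; B=V−Δ·S=195.7048
Node (3,1) S=90.1530: V=(p*·77.4728+(1−p*)·147.7921)/1.05=105.5518; Δ=(77.4728−147.7921)/(128.0172−57.6979)=-1.0000; B=V−Δ·S=195.7048
Node (3,2) S=200.0269: V=(p*·78.5482+(1−p*)·77.4728)/1.05=74.3220; Δ=(78.5482−77.4728)/(284.0382−128.0172)=0.0069; B=V−Δ·S=72.9433
Node (3,3) S=443.8096: V=(p*·424.7197+(1−p*)·78.5482)/1.05=248.1049; Δ=(424.7197−78.5482)/(630.2097−284.0382)=1.0000; B=V−Δ·S=-195.7048
Node (2,0) S=63.4880: V=(p*·105.5518+(1−p*)·155.0724)/1.05=122.8975; Δ=(105.5518−155.0724)/(90.1530−40.6323)=-1.0000; B=V−Δ·S=186.3855
Node (2,1) S=140.8640: V=(p*·74.3220+(1−p*)·105.5518)/1.05=84.8915; Δ=(74.3220−105.5518)/(200.0269−90.1530)=-0.2842; B=V−Δ·S=124.9298
Node (2,2) S=312.5420: V=(p*·248.1049+(1−p*)·74.3220)/1.05=157.7804; Δ=(248.1049−74.3220)/(443.8096−200.0269)=0.7129; B=V−Δ·S=-65.0182
Node (1,0) S=99.2000: V=(p*·84.8915+(1−p*)·122.8975)/1.05=98.0190; Δ=(84.8915−122.8975)/(140.8640−63.4880)=-0.4912; B=V−Δ·S=146.7446
Node (1,1) S=220.1000: V=(p*·157.7804+(1−p*)·84.8915)/1.05=117.3380; Δ=(157.7804−84.8915)/(312.5420−140.8640)=0.4246; B=V−Δ·S=23.8908
Node (0,0) S=155.0000: V=(p*·117.3380+(1−p*)·98.0190)/1.05=103.0227; Δ=(117.3380−98.0190)/(220.1000−99.2000)=0.1598; B=V−Δ·S=78.2549
The time-0 hedge costs 103.0227, which is the no-arbitrage price.

(0,0): Delta=0.1598 Bond=78.2549
(1,0): Delta=-0.4912 Bond=146.7446
(1,1): Delta=0.4246 Bond=23.8908
(2,0): Delta=-1.0000 Bond=186.3855
(2,1): Delta=-0.2842 Bond=124.9298
(2,2): Delta=0.7129 Bond=-65.0182
(3,0): Delta=-1.0000 Bond=195.7048
(3,1): Delta=-1.0000 Bond=195.7048
(3,2): Delta=0.0069 Bond=72.9433
(3,3): Delta=1.0000 Bond=-195.7048
V0=103.0227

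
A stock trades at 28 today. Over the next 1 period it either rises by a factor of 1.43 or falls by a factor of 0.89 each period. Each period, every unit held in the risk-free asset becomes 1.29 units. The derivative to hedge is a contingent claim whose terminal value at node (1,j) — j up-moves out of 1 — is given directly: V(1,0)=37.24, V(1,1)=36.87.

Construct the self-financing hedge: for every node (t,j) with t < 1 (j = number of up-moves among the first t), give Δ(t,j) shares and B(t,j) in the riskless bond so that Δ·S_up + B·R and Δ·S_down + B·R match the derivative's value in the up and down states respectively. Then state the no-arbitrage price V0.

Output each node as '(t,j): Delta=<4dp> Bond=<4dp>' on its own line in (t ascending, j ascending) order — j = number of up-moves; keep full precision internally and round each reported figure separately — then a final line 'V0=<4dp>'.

(0,0): Delta=-0.0245 Bond=29.3409
V0=28.6558

Since d<R<u, set p* = (R−d)/(u−d) = 0.7407; price each node as the discounted p*-expectation of its children.
At expiry t=1: V(1,0)=37.2400, V(1,1)=36.8700
  t=0,j=0: stock 28.0000 → up 40.0400 (V=36.8700), down 24.9200 (V=37.2400). Price 28.6558; hedge Δ=-0.0245, bond B=29.3409.
The time-0 hedge costs 28.6558, which is the no-arbitrage price.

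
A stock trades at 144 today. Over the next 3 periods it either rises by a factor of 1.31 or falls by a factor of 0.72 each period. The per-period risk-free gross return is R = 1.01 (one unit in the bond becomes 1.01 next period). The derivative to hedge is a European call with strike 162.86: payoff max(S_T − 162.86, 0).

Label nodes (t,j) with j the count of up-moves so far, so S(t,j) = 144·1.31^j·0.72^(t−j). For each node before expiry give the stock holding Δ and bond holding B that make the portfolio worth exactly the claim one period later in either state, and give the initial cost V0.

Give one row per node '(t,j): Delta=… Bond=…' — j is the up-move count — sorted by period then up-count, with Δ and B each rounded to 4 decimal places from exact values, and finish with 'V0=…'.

Under the risk-neutral measure, an up-move has probability p* = (R−d)/(u−d) = 0.4915 and values discount at R = 1.01.
At expiry t=3: V(3,0)=0.0000, V(3,1)=0.0000, V(3,2)=15.0652, V(3,3)=160.8651
  t=2,j=0: stock 74.6496 → up 97.7910 (V=0.0000), down 53.7477 (V=0.0000). Price 0.0000; hedge Δ=0.0000, bond B=0.0000.
  t=2,j=1: stock 135.8208 → up 177.9252 (V=15.0652), down 97.7910 (V=0.0000). Price 7.3316; hedge Δ=0.1880, bond B=-18.2027.
  t=2,j=2: stock 247.1184 → up 323.7251 (V=160.8651), down 177.9252 (V=15.0652). Price 85.8709; hedge Δ=1.0000, bond B=-161.2475.
  t=1,j=0: stock 103.6800 → up 135.8208 (V=7.3316), down 74.6496 (V=0.0000). Price 3.5680; hedge Δ=0.1199, bond B=-8.8585.
  t=1,j=1: stock 188.6400 → up 247.1184 (V=85.8709), down 135.8208 (V=7.3316). Price 45.4809; hedge Δ=0.7057, bond B=-87.6365.
  t=0,j=0: stock 144.0000 → up 188.6400 (V=45.4809), down 103.6800 (V=3.5680). Price 23.9299; hedge Δ=0.4933, bond B=-47.1088.
The time-0 hedge costs 23.9299, which is the no-arbitrage price.

(0,0): Delta=0.4933 Bond=-47.1088
(1,0): Delta=0.1199 Bond=-8.8585
(1,1): Delta=0.7057 Bond=-87.6365
(2,0): Delta=0.0000 Bond=0.0000
(2,1): Delta=0.1880 Bond=-18.2027
(2,2): Delta=1.0000 Bond=-161.2475
V0=23.9299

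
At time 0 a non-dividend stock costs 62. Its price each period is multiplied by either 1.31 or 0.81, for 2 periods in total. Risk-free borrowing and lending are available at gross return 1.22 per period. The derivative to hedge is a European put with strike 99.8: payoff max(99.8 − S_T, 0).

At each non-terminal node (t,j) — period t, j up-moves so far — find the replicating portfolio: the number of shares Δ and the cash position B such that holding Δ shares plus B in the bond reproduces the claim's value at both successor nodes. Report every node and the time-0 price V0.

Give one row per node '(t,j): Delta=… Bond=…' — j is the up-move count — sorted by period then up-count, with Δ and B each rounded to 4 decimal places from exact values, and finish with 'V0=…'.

(0,0): Delta=-0.8569 Bond=61.1630
(1,0): Delta=-1.0000 Bond=81.8033
(1,1): Delta=-0.8375 Bond=73.0417
V0=8.0327

Under the risk-neutral measure, an up-move has probability p* = (R−d)/(u−d) = 0.8200 and values discount at R = 1.22.
Payoff layer (t=2): V(2,0)=59.1218, V(2,1)=34.0118, V(2,2)=0.0000
  t=1,j=0: stock 50.2200 → up 65.7882 (V=34.0118), down 40.6782 (V=59.1218). Price 31.5833; hedge Δ=-1.0000, bond B=81.8033.
  t=1,j=1: stock 81.2200 → up 106.3982 (V=0.0000), down 65.7882 (V=34.0118). Price 5.0181; hedge Δ=-0.8375, bond B=73.0417.
  t=0,j=0: stock 62.0000 → up 81.2200 (V=5.0181), down 50.2200 (V=31.5833). Price 8.0327; hedge Δ=-0.8569, bond B=61.1630.
Root portfolio cost Δ·62+B reproduces V0=8.0327.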